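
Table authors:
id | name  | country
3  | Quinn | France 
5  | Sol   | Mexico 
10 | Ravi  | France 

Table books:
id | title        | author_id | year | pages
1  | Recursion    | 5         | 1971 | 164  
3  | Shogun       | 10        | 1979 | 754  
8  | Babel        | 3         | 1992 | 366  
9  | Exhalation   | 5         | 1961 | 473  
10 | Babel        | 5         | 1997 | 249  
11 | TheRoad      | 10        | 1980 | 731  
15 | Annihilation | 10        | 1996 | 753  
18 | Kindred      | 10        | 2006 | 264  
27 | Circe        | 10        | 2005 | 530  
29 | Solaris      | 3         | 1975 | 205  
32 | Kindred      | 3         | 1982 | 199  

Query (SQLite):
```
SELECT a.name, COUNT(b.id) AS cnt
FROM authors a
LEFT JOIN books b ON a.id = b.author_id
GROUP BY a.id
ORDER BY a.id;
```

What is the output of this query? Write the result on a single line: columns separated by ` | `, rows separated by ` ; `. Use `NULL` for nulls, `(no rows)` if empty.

Quinn | 3 ; Sol | 3 ; Ravi | 5

LEFT JOIN keeps every authors row; unmatched ones get NULL for books columns.
Group by authors.id and compute COUNT(b.id). COUNT(col) of an all-NULL group is 0.
  3: ids {8, 29, 32} → COUNT(b.id)=3
  5: ids {1, 9, 10} → COUNT(b.id)=3
  10: ids {3, 11, 15, 18, 27} → COUNT(b.id)=5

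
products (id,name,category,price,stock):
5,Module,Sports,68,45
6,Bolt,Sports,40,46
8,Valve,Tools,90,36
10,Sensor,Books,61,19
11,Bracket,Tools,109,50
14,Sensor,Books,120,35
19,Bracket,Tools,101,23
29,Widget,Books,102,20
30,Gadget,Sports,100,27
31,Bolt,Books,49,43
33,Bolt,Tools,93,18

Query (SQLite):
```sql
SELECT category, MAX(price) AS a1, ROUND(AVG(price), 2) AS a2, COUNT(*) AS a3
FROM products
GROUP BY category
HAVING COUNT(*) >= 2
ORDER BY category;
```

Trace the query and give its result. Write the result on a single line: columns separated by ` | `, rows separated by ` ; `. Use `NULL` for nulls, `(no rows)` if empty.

Group products by category.
Per group compute: MAX(price), ROUND(AVG(price), 2), COUNT(*).
HAVING: drop groups with fewer than 2 rows.
  Books: ids {10, 14, 29, 31} → MAX(price)=120, ROUND(AVG(price), 2)=83, COUNT(*)=4
  Sports: ids {5, 6, 30} → MAX(price)=100, ROUND(AVG(price), 2)=69.33, COUNT(*)=3
  Tools: ids {8, 11, 19, 33} → MAX(price)=109, ROUND(AVG(price), 2)=98.25, COUNT(*)=4

Books | 120 | 83 | 4 ; Sports | 100 | 69.33 | 3 ; Tools | 109 | 98.25 | 4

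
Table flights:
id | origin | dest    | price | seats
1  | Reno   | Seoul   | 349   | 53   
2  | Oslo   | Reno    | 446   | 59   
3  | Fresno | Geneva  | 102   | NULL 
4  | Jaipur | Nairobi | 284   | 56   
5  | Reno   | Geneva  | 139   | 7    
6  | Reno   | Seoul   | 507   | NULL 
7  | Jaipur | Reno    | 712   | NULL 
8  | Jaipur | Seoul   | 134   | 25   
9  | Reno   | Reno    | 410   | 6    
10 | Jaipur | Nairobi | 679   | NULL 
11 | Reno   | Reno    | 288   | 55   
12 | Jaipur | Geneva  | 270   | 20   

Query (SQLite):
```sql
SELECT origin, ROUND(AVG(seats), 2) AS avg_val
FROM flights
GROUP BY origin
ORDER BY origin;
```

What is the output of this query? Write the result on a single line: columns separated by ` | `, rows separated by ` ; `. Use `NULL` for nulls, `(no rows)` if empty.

Partition flights by origin; compute ROUND(AVG(seats), 2) within each group.
  Fresno: ids {3} → ROUND(AVG(seats), 2)=NULL
  Jaipur: ids {4, 7, 8, 10, 12} → ROUND(AVG(seats), 2)=33.67
  Oslo: ids {2} → ROUND(AVG(seats), 2)=59
  Reno: ids {1, 5, 6, 9, 11} → ROUND(AVG(seats), 2)=30.25

Fresno | NULL ; Jaipur | 33.67 ; Oslo | 59 ; Reno | 30.25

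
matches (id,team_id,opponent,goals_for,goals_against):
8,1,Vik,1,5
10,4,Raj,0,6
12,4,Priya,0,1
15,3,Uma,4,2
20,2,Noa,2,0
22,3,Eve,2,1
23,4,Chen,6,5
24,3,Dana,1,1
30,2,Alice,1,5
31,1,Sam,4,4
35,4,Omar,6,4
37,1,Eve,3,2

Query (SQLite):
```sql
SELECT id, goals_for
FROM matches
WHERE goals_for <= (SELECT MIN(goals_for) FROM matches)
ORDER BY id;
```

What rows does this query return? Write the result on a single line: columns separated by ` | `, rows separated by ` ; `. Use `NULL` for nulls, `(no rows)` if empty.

Scalar subquery: MIN(goals_for) over all matches rows = 0.
Keep rows where goals_for <= that value.

10 | 0 ; 12 | 0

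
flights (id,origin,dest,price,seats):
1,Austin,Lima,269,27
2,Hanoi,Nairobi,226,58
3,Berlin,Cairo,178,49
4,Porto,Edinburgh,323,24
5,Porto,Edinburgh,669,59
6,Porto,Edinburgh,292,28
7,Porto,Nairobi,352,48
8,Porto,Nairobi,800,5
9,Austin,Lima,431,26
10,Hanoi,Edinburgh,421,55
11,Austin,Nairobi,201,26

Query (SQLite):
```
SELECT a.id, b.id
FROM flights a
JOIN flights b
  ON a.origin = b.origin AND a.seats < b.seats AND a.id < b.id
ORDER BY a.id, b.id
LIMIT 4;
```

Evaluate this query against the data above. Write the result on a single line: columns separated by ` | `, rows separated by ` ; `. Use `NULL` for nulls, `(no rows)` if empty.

Pairs (a,b) with same origin, a.seats < b.seats, a.id < b.id.
origin groups: Austin:{1,9,11} Berlin:{3} Hanoi:{2,10} Porto:{4,5,6,7,8}
Ordered by (a.id, b.id); first 4.

4 | 5 ; 4 | 6 ; 4 | 7 ; 6 | 7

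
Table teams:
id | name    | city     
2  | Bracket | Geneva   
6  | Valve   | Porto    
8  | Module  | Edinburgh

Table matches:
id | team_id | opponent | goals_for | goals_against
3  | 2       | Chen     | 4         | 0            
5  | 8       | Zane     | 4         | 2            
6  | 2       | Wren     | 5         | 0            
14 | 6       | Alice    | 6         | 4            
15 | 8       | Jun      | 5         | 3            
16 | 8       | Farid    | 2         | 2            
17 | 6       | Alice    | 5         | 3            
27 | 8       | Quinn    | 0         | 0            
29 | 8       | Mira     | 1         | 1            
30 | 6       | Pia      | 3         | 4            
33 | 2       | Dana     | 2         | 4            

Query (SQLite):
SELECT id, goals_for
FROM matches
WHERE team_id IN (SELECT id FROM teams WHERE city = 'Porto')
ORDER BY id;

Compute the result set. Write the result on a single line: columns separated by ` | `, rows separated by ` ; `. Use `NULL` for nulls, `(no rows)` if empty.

Inner query: teams.id where city = 'Porto'.
Outer: keep matches rows whose team_id is in that set.
Inner query → {6}

14 | 6 ; 17 | 5 ; 30 | 3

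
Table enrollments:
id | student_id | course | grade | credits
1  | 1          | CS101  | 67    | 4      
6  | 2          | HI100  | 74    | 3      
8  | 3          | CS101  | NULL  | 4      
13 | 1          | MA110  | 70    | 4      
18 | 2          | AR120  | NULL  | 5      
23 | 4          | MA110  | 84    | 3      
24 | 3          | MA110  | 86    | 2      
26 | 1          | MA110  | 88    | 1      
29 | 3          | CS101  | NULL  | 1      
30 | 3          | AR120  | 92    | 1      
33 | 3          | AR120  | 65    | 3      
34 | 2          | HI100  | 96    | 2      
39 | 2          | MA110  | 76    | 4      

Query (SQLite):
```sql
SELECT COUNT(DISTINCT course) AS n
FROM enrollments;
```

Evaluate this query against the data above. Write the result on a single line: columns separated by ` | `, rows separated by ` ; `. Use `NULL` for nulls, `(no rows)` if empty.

4

Count distinct non-NULL course values.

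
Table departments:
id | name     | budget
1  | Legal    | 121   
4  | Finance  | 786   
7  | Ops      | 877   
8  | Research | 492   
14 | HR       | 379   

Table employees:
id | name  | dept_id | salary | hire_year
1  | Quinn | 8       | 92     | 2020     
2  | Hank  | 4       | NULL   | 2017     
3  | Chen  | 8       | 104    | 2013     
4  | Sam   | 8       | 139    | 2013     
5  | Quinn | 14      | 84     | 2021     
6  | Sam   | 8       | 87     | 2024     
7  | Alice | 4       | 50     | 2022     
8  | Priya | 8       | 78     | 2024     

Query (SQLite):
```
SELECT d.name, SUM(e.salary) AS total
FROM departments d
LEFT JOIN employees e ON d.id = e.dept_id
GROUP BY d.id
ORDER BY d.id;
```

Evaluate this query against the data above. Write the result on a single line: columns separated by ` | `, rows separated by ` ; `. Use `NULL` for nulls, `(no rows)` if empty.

LEFT JOIN keeps every departments row; unmatched ones get NULL for employees columns.
Group by departments.id and compute SUM(e.salary). SUM over an all-NULL group is NULL.
  1: ids {—} → SUM(e.salary)=NULL
  4: ids {2, 7} → SUM(e.salary)=50
  7: ids {—} → SUM(e.salary)=NULL
  8: ids {1, 3, 4, 6, 8} → SUM(e.salary)=500
  14: ids {5} → SUM(e.salary)=84

Legal | NULL ; Finance | 50 ; Ops | NULL ; Research | 500 ; HR | 84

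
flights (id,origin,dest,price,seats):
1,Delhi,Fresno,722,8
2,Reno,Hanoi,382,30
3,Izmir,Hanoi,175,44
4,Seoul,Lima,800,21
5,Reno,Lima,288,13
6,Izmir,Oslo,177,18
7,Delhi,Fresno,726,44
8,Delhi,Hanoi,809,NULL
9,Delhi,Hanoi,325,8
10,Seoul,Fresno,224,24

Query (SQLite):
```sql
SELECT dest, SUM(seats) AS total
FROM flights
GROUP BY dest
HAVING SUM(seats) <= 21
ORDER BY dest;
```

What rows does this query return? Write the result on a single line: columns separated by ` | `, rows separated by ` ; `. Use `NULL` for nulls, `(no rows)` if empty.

Oslo | 18

Partition flights by dest; compute SUM(seats) within each group.
HAVING: keep groups where SUM(seats) <= 21.
  Fresno: ids {1, 7, 10} → SUM(seats)=76
  Hanoi: ids {2, 3, 8, 9} → SUM(seats)=82
  Lima: ids {4, 5} → SUM(seats)=34
  Oslo: ids {6} → SUM(seats)=18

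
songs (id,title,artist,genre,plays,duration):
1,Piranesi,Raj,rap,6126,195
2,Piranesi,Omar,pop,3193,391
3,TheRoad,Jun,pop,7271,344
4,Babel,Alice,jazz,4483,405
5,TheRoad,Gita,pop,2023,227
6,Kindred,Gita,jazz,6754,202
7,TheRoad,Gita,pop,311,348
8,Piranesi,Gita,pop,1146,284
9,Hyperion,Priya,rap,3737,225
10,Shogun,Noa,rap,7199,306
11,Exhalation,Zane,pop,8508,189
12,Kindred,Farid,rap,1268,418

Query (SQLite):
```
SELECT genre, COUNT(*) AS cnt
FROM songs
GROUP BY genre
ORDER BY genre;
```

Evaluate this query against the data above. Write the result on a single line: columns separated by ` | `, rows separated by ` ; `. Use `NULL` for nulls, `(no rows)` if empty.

jazz | 2 ; pop | 6 ; rap | 4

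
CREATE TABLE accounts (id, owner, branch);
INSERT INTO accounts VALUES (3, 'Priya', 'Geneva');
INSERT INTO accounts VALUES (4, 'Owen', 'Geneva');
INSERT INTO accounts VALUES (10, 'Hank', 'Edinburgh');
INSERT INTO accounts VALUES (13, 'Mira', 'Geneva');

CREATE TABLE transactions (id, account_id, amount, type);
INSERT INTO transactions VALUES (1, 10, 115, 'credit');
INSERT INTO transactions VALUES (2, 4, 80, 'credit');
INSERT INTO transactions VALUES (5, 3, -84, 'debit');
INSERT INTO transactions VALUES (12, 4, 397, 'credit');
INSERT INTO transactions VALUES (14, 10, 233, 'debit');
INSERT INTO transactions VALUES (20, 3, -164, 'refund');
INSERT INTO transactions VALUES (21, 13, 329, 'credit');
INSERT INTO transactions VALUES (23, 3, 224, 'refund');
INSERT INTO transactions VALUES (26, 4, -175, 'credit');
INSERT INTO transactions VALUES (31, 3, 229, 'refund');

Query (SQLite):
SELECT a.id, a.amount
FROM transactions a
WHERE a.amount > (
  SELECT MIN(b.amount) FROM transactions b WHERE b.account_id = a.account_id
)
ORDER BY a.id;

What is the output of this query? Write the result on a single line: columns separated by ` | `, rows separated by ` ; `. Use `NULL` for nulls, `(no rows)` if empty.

For each transactions row a, compute MIN(amount) over rows sharing a.account_id.
Keep row a if a.amount > that per-group MIN.
  account_id=3: MIN(amount) = -164
  account_id=4: MIN(amount) = -175
  account_id=10: MIN(amount) = 115
  account_id=13: MIN(amount) = 329

2 | 80 ; 5 | -84 ; 12 | 397 ; 14 | 233 ; 23 | 224 ; 31 | 229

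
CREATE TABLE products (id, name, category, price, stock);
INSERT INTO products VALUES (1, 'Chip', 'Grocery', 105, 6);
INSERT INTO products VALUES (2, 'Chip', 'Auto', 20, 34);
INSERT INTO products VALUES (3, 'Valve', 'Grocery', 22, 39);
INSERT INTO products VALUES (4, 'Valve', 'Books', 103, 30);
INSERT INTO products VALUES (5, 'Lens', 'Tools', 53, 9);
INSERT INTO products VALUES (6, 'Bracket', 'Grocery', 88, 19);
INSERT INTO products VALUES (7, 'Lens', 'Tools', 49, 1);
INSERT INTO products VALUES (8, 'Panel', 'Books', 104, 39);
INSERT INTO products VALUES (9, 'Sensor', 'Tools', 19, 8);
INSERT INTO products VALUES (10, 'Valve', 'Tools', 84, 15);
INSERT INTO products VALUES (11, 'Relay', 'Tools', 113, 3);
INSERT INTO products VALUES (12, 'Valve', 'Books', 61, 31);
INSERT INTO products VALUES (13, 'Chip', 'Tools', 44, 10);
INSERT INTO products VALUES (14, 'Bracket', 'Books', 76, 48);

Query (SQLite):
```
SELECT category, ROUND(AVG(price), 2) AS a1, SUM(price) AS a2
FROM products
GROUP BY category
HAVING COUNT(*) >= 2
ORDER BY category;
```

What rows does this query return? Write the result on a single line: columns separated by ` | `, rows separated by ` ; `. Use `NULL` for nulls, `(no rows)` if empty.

Books | 86 | 344 ; Grocery | 71.67 | 215 ; Tools | 60.33 | 362

Group products by category.
Per group compute: ROUND(AVG(price), 2), SUM(price).
HAVING: drop groups with fewer than 2 rows.
  Auto: ids {2} → ROUND(AVG(price), 2)=20, SUM(price)=20
  Books: ids {4, 8, 12, 14} → ROUND(AVG(price), 2)=86, SUM(price)=344
  Grocery: ids {1, 3, 6} → ROUND(AVG(price), 2)=71.67, SUM(price)=215
  Tools: ids {5, 7, 9, 10, 11, 13} → ROUND(AVG(price), 2)=60.33, SUM(price)=362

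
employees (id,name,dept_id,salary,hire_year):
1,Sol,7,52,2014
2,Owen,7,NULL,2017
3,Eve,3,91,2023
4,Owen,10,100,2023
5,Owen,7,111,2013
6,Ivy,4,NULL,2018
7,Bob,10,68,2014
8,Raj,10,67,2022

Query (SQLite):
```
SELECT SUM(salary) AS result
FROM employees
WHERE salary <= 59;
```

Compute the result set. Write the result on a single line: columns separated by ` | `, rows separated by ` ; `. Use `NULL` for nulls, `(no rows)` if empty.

Rows where salary <= 59 → salary values: [52].
SUM of non-NULL values = 52.

52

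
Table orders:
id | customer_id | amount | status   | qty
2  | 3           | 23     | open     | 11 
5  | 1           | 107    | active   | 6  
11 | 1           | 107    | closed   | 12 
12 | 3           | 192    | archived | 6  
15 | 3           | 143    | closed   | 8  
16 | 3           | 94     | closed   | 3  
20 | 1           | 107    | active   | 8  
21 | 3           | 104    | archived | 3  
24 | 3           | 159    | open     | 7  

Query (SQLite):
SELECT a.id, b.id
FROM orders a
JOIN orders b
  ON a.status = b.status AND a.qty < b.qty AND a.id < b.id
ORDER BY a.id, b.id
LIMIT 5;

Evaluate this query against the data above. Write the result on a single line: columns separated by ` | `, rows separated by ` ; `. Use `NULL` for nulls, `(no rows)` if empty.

Pairs (a,b) with same status, a.qty < b.qty, a.id < b.id.
status groups: active:{5,20} archived:{12,21} closed:{11,15,16} open:{2,24}
Ordered by (a.id, b.id); first 5.

5 | 20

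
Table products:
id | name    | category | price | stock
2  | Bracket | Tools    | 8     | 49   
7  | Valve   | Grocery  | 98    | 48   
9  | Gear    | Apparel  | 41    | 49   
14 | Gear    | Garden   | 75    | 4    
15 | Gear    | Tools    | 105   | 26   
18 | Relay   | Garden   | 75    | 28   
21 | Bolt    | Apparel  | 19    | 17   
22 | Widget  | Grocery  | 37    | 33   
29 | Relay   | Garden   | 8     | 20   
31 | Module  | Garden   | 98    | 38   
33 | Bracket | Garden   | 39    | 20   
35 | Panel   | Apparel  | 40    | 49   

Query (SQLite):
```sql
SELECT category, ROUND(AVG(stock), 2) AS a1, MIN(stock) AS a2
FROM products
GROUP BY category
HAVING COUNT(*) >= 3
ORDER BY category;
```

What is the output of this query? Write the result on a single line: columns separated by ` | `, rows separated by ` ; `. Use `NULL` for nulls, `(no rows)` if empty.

Apparel | 38.33 | 17 ; Garden | 22 | 4

Group products by category.
Per group compute: ROUND(AVG(stock), 2), MIN(stock).
HAVING: drop groups with fewer than 3 rows.
  Apparel: ids {9, 21, 35} → ROUND(AVG(stock), 2)=38.33, MIN(stock)=17
  Garden: ids {14, 18, 29, 31, 33} → ROUND(AVG(stock), 2)=22, MIN(stock)=4
  Grocery: ids {7, 22} → ROUND(AVG(stock), 2)=40.5, MIN(stock)=33
  Tools: ids {2, 15} → ROUND(AVG(stock), 2)=37.5, MIN(stock)=26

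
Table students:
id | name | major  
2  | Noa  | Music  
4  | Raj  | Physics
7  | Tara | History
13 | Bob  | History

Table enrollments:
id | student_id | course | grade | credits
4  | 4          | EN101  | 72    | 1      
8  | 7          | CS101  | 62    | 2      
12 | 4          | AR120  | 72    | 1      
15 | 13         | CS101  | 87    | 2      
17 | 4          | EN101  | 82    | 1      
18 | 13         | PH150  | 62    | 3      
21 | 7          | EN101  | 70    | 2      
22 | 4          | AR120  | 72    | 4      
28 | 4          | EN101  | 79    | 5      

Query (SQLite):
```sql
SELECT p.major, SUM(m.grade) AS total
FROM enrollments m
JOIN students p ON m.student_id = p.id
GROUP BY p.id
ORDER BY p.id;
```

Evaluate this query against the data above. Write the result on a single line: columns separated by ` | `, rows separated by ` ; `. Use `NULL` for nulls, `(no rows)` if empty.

Physics | 377 ; History | 132 ; History | 149

Join each enrollments row to its students via student_id.
Group joined rows by students.id; compute SUM(m.grade) per group.
  4: ids {4, 12, 17, 22, 28} → SUM(m.grade)=377
  7: ids {8, 21} → SUM(m.grade)=132
  13: ids {15, 18} → SUM(m.grade)=149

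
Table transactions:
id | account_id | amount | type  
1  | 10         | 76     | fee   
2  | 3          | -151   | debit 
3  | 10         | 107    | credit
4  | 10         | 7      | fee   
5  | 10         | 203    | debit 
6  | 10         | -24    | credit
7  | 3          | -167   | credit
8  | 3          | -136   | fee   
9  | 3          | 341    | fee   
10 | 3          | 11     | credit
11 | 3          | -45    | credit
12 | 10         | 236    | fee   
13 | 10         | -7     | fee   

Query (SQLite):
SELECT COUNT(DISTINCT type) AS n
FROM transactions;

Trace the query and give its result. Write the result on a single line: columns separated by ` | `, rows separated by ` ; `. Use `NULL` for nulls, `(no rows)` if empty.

3

Count distinct non-NULL type values.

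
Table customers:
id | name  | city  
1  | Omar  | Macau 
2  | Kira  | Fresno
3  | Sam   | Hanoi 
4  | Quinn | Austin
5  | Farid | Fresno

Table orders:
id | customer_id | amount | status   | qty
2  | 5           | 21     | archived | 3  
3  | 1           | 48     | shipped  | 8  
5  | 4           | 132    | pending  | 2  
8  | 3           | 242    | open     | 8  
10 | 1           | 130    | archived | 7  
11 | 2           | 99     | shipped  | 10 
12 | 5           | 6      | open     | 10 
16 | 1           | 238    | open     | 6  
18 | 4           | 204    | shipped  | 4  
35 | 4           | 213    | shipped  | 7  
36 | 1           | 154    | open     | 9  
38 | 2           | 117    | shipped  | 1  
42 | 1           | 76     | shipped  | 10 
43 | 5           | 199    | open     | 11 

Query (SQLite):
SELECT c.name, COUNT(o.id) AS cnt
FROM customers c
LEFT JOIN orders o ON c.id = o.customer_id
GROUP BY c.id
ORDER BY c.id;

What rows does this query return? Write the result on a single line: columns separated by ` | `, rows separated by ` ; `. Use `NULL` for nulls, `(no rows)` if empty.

LEFT JOIN keeps every customers row; unmatched ones get NULL for orders columns.
Group by customers.id and compute COUNT(o.id). COUNT(col) of an all-NULL group is 0.
  1: ids {3, 10, 16, 36, 42} → COUNT(o.id)=5
  2: ids {11, 38} → COUNT(o.id)=2
  3: ids {8} → COUNT(o.id)=1
  4: ids {5, 18, 35} → COUNT(o.id)=3
  5: ids {2, 12, 43} → COUNT(o.id)=3

Omar | 5 ; Kira | 2 ; Sam | 1 ; Quinn | 3 ; Farid | 3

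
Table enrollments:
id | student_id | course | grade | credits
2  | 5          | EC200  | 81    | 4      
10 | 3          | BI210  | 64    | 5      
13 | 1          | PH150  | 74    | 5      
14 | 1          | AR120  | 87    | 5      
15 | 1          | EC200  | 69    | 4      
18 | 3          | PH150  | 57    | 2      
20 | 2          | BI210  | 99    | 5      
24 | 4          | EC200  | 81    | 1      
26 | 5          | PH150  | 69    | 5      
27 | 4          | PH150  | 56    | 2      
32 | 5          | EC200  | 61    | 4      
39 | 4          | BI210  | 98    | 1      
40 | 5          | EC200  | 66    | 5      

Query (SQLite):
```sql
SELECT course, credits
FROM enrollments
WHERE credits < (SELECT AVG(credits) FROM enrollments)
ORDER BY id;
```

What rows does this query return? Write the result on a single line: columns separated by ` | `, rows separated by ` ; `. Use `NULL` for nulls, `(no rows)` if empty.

Scalar subquery: AVG(credits) over all enrollments rows = 3.692308 (≈; comparison uses full precision).
Keep rows where credits < that value.

PH150 | 2 ; EC200 | 1 ; PH150 | 2 ; BI210 | 1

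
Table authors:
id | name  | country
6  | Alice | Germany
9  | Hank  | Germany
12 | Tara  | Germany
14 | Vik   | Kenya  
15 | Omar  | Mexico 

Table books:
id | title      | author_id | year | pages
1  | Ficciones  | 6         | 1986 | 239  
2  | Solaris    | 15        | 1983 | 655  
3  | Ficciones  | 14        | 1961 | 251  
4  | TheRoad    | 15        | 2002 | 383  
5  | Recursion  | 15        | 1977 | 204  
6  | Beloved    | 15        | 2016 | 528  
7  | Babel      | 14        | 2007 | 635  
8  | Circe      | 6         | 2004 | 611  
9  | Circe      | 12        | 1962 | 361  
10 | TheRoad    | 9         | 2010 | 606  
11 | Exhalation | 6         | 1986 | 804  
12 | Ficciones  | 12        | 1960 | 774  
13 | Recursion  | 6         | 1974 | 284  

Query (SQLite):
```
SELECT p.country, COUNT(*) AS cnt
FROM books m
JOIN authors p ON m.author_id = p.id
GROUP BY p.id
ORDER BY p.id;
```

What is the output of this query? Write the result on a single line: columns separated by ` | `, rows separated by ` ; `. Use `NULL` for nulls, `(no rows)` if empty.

Germany | 4 ; Germany | 1 ; Germany | 2 ; Kenya | 2 ; Mexico | 4

Join each books row to its authors via author_id.
Group joined rows by authors.id; compute COUNT(*) per group.
  6: ids {1, 8, 11, 13} → COUNT(*)=4
  9: ids {10} → COUNT(*)=1
  12: ids {9, 12} → COUNT(*)=2
  14: ids {3, 7} → COUNT(*)=2
  15: ids {2, 4, 5, 6} → COUNT(*)=4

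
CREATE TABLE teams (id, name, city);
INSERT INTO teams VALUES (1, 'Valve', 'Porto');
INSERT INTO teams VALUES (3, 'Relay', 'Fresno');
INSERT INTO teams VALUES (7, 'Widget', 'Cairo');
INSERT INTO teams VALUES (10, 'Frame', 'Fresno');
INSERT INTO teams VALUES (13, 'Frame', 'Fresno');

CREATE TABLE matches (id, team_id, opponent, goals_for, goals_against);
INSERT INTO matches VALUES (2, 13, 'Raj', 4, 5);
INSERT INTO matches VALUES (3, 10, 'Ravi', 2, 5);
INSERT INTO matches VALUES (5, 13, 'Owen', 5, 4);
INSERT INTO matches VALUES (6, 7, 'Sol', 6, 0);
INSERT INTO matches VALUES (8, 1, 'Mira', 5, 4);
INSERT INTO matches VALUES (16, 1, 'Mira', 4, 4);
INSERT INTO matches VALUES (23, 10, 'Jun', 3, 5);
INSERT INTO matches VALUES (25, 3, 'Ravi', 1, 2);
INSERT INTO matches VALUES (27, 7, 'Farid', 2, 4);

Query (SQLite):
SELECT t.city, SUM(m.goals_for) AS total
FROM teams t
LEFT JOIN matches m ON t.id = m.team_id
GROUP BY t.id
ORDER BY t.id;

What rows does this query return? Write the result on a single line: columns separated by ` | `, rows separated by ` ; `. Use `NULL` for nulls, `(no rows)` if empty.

LEFT JOIN keeps every teams row; unmatched ones get NULL for matches columns.
Group by teams.id and compute SUM(m.goals_for). SUM over an all-NULL group is NULL.
  1: ids {8, 16} → SUM(m.goals_for)=9
  3: ids {25} → SUM(m.goals_for)=1
  7: ids {6, 27} → SUM(m.goals_for)=8
  10: ids {3, 23} → SUM(m.goals_for)=5
  13: ids {2, 5} → SUM(m.goals_for)=9

Porto | 9 ; Fresno | 1 ; Cairo | 8 ; Fresno | 5 ; Fresno | 9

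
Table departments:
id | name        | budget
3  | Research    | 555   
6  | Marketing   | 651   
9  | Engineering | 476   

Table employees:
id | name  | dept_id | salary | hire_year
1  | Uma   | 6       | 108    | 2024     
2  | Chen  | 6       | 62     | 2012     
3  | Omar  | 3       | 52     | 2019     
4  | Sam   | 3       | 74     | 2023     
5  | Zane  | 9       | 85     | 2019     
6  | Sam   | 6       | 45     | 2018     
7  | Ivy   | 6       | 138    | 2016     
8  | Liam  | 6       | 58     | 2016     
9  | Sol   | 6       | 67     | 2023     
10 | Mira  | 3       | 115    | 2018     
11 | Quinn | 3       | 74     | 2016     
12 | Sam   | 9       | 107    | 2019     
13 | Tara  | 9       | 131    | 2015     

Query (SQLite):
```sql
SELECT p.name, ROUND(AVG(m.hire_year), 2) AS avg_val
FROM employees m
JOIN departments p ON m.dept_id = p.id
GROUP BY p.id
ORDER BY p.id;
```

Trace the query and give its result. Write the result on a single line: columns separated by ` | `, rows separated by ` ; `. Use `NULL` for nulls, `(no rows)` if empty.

Research | 2019 ; Marketing | 2018.17 ; Engineering | 2017.67

Join each employees row to its departments via dept_id.
Group joined rows by departments.id; compute ROUND(AVG(m.hire_year), 2) per group.
  3: ids {3, 4, 10, 11} → ROUND(AVG(m.hire_year), 2)=2019
  6: ids {1, 2, 6, 7, 8, 9} → ROUND(AVG(m.hire_year), 2)=2018.17
  9: ids {5, 12, 13} → ROUND(AVG(m.hire_year), 2)=2017.67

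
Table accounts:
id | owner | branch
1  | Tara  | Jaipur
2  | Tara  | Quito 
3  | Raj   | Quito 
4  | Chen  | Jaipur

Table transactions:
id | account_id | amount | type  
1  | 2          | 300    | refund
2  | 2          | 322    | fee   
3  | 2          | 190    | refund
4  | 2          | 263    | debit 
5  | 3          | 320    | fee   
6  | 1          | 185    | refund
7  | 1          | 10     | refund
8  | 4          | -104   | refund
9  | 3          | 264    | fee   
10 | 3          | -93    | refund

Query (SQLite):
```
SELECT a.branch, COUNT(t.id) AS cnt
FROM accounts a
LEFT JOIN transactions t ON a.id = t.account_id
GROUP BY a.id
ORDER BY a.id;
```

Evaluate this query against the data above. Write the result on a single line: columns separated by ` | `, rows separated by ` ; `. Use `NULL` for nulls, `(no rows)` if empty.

Jaipur | 2 ; Quito | 4 ; Quito | 3 ; Jaipur | 1

LEFT JOIN keeps every accounts row; unmatched ones get NULL for transactions columns.
Group by accounts.id and compute COUNT(t.id). COUNT(col) of an all-NULL group is 0.
  1: ids {6, 7} → COUNT(t.id)=2
  2: ids {1, 2, 3, 4} → COUNT(t.id)=4
  3: ids {5, 9, 10} → COUNT(t.id)=3
  4: ids {8} → COUNT(t.id)=1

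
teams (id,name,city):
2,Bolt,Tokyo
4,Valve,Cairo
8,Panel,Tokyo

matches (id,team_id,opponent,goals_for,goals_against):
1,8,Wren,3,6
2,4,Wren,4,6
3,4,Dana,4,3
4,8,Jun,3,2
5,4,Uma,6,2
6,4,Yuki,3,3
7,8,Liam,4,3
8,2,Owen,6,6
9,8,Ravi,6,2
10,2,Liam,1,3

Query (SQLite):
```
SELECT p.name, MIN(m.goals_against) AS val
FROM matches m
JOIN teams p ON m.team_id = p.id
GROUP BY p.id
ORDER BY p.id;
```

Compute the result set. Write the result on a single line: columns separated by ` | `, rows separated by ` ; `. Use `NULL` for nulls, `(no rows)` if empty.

Join each matches row to its teams via team_id.
Group joined rows by teams.id; compute MIN(m.goals_against) per group.
  2: ids {8, 10} → MIN(m.goals_against)=3
  4: ids {2, 3, 5, 6} → MIN(m.goals_against)=2
  8: ids {1, 4, 7, 9} → MIN(m.goals_against)=2

Bolt | 3 ; Valve | 2 ; Panel | 2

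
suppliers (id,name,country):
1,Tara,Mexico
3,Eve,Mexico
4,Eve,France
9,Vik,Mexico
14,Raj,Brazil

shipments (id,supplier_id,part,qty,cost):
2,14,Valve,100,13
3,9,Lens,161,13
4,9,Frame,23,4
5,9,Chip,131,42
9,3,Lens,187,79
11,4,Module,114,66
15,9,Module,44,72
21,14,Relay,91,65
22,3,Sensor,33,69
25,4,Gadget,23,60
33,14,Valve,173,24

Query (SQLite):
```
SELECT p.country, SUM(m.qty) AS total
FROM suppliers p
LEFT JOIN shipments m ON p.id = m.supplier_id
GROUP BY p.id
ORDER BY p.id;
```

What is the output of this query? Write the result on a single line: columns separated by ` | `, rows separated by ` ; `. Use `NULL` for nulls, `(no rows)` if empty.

LEFT JOIN keeps every suppliers row; unmatched ones get NULL for shipments columns.
Group by suppliers.id and compute SUM(m.qty). SUM over an all-NULL group is NULL.
  1: ids {—} → SUM(m.qty)=NULL
  3: ids {9, 22} → SUM(m.qty)=220
  4: ids {11, 25} → SUM(m.qty)=137
  9: ids {3, 4, 5, 15} → SUM(m.qty)=359
  14: ids {2, 21, 33} → SUM(m.qty)=364

Mexico | NULL ; Mexico | 220 ; France | 137 ; Mexico | 359 ; Brazil | 364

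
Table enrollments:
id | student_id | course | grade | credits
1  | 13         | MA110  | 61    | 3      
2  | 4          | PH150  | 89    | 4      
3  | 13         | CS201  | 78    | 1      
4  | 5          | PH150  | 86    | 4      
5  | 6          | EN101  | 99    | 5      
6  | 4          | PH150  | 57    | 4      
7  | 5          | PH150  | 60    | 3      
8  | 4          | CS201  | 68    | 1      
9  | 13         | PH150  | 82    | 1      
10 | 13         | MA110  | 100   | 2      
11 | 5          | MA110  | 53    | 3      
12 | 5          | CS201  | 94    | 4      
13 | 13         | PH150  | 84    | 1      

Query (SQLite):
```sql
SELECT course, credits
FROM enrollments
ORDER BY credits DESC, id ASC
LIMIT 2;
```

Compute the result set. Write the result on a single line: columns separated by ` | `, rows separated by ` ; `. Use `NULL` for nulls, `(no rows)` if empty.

EN101 | 5 ; PH150 | 4

Sort by credits desc, tiebreak id asc: (5, id=5), (4, id=2), (4, id=4), (4, id=6), (4, id=12) …. Take first 2.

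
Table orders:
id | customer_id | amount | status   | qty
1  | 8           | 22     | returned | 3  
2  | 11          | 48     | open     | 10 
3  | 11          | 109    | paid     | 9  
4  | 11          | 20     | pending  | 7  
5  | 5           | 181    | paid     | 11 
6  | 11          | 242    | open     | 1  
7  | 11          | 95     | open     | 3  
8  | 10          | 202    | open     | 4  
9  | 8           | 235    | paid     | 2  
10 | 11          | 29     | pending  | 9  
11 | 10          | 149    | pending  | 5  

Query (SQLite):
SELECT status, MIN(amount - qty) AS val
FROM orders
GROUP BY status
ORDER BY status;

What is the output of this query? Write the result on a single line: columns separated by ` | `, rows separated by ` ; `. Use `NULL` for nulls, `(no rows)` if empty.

For each row compute amount - qty.
Group by status; take MIN of the expression per group.
  open: ids {2, 6, 7, 8} → MIN(amount - qty)=38
  paid: ids {3, 5, 9} → MIN(amount - qty)=100
  pending: ids {4, 10, 11} → MIN(amount - qty)=13
  returned: ids {1} → MIN(amount - qty)=19

open | 38 ; paid | 100 ; pending | 13 ; returned | 19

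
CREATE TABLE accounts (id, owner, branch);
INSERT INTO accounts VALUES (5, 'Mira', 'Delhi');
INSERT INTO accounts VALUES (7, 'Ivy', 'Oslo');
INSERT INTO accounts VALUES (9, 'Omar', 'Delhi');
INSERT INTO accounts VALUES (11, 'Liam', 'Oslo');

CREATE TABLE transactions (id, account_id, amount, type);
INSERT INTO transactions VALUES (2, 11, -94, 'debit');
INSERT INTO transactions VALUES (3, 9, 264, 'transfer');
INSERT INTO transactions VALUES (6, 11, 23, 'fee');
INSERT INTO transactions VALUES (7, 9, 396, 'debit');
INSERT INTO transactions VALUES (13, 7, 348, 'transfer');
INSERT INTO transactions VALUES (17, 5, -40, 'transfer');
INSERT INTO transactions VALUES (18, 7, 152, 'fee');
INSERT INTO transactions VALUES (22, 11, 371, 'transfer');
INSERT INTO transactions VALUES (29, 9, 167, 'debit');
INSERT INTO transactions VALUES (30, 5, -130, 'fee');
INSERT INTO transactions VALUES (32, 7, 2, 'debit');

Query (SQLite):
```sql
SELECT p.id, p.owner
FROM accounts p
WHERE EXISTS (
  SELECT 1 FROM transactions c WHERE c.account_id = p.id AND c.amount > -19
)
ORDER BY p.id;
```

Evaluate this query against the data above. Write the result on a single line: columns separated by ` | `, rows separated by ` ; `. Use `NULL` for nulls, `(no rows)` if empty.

For each accounts row, check whether any transactions with matching account_id has amount > -19.
Keep rows where that is true.

7 | Ivy ; 9 | Omar ; 11 | Liam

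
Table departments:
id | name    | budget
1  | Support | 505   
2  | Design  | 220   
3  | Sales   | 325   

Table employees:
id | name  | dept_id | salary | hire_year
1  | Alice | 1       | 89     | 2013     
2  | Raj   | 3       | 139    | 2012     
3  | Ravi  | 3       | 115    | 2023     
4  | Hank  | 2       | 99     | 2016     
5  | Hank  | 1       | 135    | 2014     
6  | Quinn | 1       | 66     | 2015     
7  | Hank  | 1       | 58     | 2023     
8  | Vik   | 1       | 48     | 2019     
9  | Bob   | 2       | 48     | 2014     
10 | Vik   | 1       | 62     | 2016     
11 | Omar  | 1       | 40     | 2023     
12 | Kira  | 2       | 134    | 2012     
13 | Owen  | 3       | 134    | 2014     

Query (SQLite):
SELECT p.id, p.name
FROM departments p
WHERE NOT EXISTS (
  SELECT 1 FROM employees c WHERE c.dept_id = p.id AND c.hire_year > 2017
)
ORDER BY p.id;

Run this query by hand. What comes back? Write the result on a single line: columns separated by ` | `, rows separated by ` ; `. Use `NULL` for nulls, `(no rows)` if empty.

2 | Design

For each departments row, check whether any employees with matching dept_id has hire_year > 2017.
Keep rows where that is false.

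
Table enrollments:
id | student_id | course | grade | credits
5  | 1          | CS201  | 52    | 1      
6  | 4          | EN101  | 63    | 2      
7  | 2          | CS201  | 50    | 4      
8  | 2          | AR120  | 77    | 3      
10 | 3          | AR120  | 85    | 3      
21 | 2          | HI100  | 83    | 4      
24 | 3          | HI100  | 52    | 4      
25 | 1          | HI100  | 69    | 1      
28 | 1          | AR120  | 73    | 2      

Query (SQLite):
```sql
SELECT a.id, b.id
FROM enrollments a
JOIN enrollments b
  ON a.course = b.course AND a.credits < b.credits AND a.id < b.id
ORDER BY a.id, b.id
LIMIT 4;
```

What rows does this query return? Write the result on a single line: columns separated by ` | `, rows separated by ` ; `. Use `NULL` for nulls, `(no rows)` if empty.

Pairs (a,b) with same course, a.credits < b.credits, a.id < b.id.
course groups: AR120:{8,10,28} CS201:{5,7} EN101:{6} HI100:{21,24,25}
Ordered by (a.id, b.id); first 4.

5 | 7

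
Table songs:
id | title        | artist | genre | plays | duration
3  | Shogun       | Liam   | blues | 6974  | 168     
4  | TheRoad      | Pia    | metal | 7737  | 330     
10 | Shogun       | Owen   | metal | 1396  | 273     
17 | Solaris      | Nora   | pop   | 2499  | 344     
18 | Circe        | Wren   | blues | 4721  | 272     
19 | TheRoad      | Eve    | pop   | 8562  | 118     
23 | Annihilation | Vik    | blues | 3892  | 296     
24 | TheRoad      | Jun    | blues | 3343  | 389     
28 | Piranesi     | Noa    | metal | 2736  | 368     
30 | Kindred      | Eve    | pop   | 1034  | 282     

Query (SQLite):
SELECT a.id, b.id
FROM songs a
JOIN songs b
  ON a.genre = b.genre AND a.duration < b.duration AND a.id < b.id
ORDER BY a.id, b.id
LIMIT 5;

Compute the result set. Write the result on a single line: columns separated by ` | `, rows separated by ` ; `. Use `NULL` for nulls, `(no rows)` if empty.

3 | 18 ; 3 | 23 ; 3 | 24 ; 4 | 28 ; 10 | 28

Pairs (a,b) with same genre, a.duration < b.duration, a.id < b.id.
genre groups: blues:{3,18,23,24} metal:{4,10,28} pop:{17,19,30}
Ordered by (a.id, b.id); first 5.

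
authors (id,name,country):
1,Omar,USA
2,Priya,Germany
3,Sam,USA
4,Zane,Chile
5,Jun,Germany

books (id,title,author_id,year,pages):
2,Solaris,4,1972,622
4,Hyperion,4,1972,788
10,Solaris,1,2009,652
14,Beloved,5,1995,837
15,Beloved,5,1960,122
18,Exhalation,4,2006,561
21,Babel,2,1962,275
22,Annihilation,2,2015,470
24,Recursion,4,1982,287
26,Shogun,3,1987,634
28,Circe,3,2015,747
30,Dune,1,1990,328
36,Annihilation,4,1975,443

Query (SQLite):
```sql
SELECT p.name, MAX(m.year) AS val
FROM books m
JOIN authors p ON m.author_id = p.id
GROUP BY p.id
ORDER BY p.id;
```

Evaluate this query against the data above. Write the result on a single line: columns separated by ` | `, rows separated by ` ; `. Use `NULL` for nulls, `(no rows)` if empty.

Omar | 2009 ; Priya | 2015 ; Sam | 2015 ; Zane | 2006 ; Jun | 1995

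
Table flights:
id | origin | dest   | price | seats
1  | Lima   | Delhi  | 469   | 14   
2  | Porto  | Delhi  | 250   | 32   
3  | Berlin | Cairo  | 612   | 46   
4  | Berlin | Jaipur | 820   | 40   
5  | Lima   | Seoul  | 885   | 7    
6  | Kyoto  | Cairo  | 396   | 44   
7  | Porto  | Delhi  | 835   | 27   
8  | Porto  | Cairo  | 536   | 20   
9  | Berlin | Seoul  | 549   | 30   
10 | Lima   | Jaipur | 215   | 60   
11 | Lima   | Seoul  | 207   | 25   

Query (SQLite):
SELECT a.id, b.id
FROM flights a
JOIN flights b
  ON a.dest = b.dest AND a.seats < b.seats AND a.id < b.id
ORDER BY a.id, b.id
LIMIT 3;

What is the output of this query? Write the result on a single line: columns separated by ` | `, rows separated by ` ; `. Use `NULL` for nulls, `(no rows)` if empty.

1 | 2 ; 1 | 7 ; 4 | 10

Pairs (a,b) with same dest, a.seats < b.seats, a.id < b.id.
dest groups: Cairo:{3,6,8} Delhi:{1,2,7} Jaipur:{4,10} Seoul:{5,9,11}
Ordered by (a.id, b.id); first 3.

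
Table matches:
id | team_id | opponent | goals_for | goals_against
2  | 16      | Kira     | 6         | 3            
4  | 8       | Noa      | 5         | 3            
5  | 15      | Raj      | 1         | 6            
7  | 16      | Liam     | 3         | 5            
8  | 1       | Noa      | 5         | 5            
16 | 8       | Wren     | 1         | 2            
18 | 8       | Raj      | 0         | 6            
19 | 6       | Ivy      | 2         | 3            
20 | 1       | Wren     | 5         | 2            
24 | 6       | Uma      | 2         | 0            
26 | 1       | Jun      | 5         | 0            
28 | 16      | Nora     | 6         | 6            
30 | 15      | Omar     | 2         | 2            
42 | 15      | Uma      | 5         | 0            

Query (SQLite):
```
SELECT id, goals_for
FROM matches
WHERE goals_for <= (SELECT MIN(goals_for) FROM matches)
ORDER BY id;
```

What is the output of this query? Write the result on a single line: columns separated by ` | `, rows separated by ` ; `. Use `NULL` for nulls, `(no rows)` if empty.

18 | 0

Scalar subquery: MIN(goals_for) over all matches rows = 0.
Keep rows where goals_for <= that value.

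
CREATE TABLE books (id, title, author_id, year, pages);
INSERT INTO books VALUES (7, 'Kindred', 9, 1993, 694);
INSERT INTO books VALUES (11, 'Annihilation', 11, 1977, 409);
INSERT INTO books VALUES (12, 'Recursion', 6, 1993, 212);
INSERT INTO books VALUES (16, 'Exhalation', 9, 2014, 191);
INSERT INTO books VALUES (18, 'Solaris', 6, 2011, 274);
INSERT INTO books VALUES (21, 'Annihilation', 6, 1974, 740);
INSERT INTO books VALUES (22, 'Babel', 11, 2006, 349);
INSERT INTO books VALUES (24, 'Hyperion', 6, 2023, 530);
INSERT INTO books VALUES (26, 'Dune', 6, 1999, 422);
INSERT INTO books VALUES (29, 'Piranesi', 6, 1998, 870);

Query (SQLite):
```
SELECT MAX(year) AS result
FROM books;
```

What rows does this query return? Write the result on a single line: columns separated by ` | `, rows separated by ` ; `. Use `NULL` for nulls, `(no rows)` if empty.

All year values: [1993, 1977, 1993, 2014, 2011, 1974, 2006, 2023, 1999, 1998].
MAX of non-NULL values = 2023.

2023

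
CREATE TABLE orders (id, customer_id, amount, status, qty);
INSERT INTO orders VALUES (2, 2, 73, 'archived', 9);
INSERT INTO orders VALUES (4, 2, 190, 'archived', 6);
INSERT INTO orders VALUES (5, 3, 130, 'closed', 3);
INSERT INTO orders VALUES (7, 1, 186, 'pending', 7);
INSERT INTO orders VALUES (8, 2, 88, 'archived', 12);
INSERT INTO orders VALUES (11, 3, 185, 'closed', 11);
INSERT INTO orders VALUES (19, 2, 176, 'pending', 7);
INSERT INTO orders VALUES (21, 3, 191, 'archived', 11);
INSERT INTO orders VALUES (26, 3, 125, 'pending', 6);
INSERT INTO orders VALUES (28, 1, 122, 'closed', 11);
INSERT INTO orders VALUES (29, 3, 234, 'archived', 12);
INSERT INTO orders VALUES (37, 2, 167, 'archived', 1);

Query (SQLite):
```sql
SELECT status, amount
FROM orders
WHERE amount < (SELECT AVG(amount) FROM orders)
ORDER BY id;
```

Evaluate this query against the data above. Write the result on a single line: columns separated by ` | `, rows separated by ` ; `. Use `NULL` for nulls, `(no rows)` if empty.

Scalar subquery: AVG(amount) over all orders rows = 155.583333 (≈; comparison uses full precision).
Keep rows where amount < that value.

archived | 73 ; closed | 130 ; archived | 88 ; pending | 125 ; closed | 122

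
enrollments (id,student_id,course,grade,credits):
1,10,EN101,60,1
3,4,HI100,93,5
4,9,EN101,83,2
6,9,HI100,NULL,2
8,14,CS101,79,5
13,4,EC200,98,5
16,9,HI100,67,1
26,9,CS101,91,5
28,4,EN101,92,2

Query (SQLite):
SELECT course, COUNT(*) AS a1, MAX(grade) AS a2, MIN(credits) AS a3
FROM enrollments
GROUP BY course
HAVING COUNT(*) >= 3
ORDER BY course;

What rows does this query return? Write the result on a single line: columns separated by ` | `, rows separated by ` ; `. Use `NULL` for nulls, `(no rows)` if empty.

Group enrollments by course.
Per group compute: COUNT(*), MAX(grade), MIN(credits).
HAVING: drop groups with fewer than 3 rows.
  CS101: ids {8, 26} → COUNT(*)=2, MAX(grade)=91, MIN(credits)=5
  EC200: ids {13} → COUNT(*)=1, MAX(grade)=98, MIN(credits)=5
  EN101: ids {1, 4, 28} → COUNT(*)=3, MAX(grade)=92, MIN(credits)=1
  HI100: ids {3, 6, 16} → COUNT(*)=3, MAX(grade)=93, MIN(credits)=1

EN101 | 3 | 92 | 1 ; HI100 | 3 | 93 | 1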